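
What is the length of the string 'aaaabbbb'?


String: 'aaaabbbb'
Counting characters:
  'a' appears 4 time(s)
  'b' appears 4 time(s)
Total length = 4 + 4 = 8

8


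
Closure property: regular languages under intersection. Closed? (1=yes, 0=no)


Regular languages are closed under:
- Union (DFA product construction)
- Intersection (DFA product construction)
- Complement (swap accept/reject states)
- Concatenation (NFA construction)
- Kleene star (NFA construction)
intersection is in this list
Therefore: closed

1


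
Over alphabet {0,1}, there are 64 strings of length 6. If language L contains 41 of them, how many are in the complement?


Alphabet: {0,1}
String length: 6
Total strings of length 6 = 2^6 = 64
Strings in L = 41
Complement = total - |L|
= 64 - 41
= 23

23


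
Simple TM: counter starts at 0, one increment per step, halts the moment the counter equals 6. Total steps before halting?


Counter starts at 0. Counting sequence:
  Step 1: counter = 1
  Step 2: counter = 2
  Step 3: counter = 3
  Step 4: counter = 4
  Step 5: counter = 5
  Step 6: counter = 6
Counter reached 6 -> halt
Total steps = 6

6


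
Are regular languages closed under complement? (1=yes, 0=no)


Regular languages are closed under all standard operations:
- Union: Yes (product construction)
- Intersection: Yes (product construction)
- Complement: Yes (swap accept/reject)
- Concatenation: Yes (NFA construction)
Operation: complement -> Closed

1


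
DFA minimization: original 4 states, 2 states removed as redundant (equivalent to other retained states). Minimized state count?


Original DFA: 4 states
Redundant states removed: 2
Minimized states = original - removed
= 4 - 2
= 2

2


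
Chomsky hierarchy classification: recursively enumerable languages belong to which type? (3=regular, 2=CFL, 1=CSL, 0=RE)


Chomsky hierarchy levels:
  Type 3: Regular (DFA/NFA/regex)
  Type 2: Context-free (PDA)
  Type 1: Context-sensitive
  Type 0: Recursively enumerable (TM)
'recursively enumerable' corresponds to Type 0

0


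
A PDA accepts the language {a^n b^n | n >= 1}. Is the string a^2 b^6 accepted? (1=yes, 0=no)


Language requires equal numbers of a's and b's
PDA pushes for each 'a', pops for each 'b'
Number of a's = 2
Number of b's = 6
2 != 6 -> Reject

0


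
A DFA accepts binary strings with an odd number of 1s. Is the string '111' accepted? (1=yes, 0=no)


DFA has 2 states: q_even (start, accept=no) and q_odd
Processing string '111' character by character:
  Position 0: read '1', 1-count=1 -> q_odd
  Position 1: read '1', 1-count=2 -> q_even
  Position 2: read '1', 1-count=3 -> q_odd
Final state: q_odd, total 1s = 3 (odd); the DFA requires an odd count -> accept

1


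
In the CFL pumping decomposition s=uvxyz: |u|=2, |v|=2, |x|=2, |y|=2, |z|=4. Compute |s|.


|s| = |u| + |v| + |x| + |y| + |z|
= 2 + 2 + 2 + 2 + 4
= 4 + 2 + 6
= 6 + 6
= 12

12


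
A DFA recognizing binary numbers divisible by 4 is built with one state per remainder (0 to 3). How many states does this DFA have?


Divisibility by 4 is tracked via the remainder mod 4: 0, 1, ..., 3
The construction assigns one state to each remainder
Number of remainders = 4

4


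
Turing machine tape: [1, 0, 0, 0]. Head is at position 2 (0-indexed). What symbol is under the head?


Tape: [1, 0, 0, 0]
Positions: 0 1 2 3
Values:    1 0 0 0
Head at position 2
tape[2] = 0

0


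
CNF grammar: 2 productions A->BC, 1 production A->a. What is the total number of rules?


CNF allows two rule forms:
  A -> BC (binary): 2 rules
  A -> a (terminal): 1 rule
Total = 2 + 1 = 3

3


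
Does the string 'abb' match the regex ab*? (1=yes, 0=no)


Pattern: ab*
String: 'abb'
Pattern requires: exactly one 'a' followed by zero or more 'b's
First char is 'a' -> OK
Rest 'bb': all b's? Yes
Result: 1

1


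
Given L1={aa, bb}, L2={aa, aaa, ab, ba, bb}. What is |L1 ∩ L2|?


L1 = {aa, bb}
L2 = {aa, aaa, ab, ba, bb}
Checking each string in L1 against L2:
  'aa': in L2? Yes
  'bb': in L2? Yes
Intersection = {aa, bb}
|L1 ∩ L2| = 2

2


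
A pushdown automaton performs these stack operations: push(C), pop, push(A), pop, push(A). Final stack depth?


Tracing stack operations:
  push(C) -> stack = [C], depth=1
  pop -> removed C, stack = [], depth=0
  push(A) -> stack = [A], depth=1
  pop -> removed A, stack = [], depth=0
  push(A) -> stack = [A], depth=1
Final depth = 1

1


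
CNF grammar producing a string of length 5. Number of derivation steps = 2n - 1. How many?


Chomsky Normal Form derivation:
String length n = 5
Each step either:
  - Splits a nonterminal into two (n-1 such steps)
  - Converts a nonterminal to terminal (n such steps)
Total = (n-1) + n = 2n - 1
= 2(5) - 1
= 10 - 1
= 9

9


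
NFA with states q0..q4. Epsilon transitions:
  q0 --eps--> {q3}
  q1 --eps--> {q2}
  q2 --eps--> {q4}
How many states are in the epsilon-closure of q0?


Starting from q0
Initialize closure = {q0}
Follow epsilon from q0 -> add q3
Final closure: {q0, q3}
Size = 2

2


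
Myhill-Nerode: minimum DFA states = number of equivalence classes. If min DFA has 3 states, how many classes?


Myhill-Nerode theorem:
Number of equivalence classes = number of states in minimal DFA
Minimal DFA states = 3
Therefore equivalence classes = 3

3


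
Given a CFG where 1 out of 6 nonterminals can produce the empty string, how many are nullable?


Nonterminals: {S, A, B, C, D, E}
A nonterminal is nullable if it can derive epsilon
Counting nullable nonterminals: 1
Total nullable = 1

1


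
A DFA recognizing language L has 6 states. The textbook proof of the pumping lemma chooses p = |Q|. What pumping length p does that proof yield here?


Pumping lemma for regular languages (standard proof):
Take p = |Q|, the number of DFA states.
Any string of length >= |Q| passes through |Q|+1 states while reading its first |Q| symbols,
so by pigeonhole some state repeats, giving the loop that can be pumped.
Here |Q| = 6
Therefore the proof uses p = 6

6


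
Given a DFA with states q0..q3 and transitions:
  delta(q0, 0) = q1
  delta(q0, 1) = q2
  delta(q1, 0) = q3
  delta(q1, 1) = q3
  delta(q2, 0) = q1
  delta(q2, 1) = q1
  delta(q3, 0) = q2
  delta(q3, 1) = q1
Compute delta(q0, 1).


Looking up transition function:
delta(q0, 1) in the table
Row: q0, Column: 1
Result: q2

q2


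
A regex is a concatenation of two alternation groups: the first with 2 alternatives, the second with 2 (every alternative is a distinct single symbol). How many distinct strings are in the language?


First group: 2 alternatives
Second group: 2 alternatives
Concatenation: each choice from group 1 pairs with each from group 2
Total = 2 x 2 = 4

4


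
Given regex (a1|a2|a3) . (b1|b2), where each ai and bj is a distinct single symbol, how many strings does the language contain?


First group: 3 alternatives
Second group: 2 alternatives
Concatenation: each choice from group 1 pairs with each from group 2
Total = 3 x 2 = 6

6


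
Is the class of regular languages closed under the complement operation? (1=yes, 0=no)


Regular languages are closed under:
- Union (DFA product construction)
- Intersection (DFA product construction)
- Complement (swap accept/reject states)
- Concatenation (NFA construction)
- Kleene star (NFA construction)
complement is in this list
Therefore: closed

1


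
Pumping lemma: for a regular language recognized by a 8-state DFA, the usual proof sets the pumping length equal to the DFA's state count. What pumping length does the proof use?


Pumping lemma for regular languages (standard proof):
Take p = |Q|, the number of DFA states.
Any string of length >= |Q| passes through |Q|+1 states while reading its first |Q| symbols,
so by pigeonhole some state repeats, giving the loop that can be pumped.
Here |Q| = 8
Therefore the proof uses p = 8

8


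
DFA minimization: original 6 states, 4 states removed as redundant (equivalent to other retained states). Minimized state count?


Original DFA: 6 states
Redundant states removed: 4
Minimized states = original - removed
= 6 - 4
= 2

2


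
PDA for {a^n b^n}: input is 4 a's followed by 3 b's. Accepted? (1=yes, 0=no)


Language requires equal numbers of a's and b's
PDA pushes for each 'a', pops for each 'b'
Number of a's = 4
Number of b's = 3
4 != 3 -> Reject

0


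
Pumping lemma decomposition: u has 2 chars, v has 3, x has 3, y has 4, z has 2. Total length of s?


|s| = |u| + |v| + |x| + |y| + |z|
= 2 + 3 + 3 + 4 + 2
= 5 + 3 + 6
= 8 + 6
= 14

14


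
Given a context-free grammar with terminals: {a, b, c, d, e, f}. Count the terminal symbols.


Terminal symbols: a, b, c, d, e, f
Counting each: a (#1), b (#2), c (#3), d (#4), e (#5), f (#6)
Total = 6

6


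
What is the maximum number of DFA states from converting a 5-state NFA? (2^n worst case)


NFA has 5 states
Subset construction: each DFA state = subset of NFA states
Maximum subsets = 2^5
2^5 = 32

32


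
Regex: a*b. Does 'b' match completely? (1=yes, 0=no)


Pattern: a*b
String: 'b'
Pattern requires: zero or more 'a's followed by exactly one 'b'
Found 0 leading 'a's
Remaining: 'b'
Remaining is exactly 'b' -> match
Result: 1

1


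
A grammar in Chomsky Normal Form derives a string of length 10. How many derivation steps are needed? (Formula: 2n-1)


Chomsky Normal Form derivation:
String length n = 10
Each step either:
  - Splits a nonterminal into two (n-1 such steps)
  - Converts a nonterminal to terminal (n such steps)
Total = (n-1) + n = 2n - 1
= 2(10) - 1
= 20 - 1
= 19

19


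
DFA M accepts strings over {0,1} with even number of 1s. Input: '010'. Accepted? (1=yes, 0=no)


DFA has 2 states: q_even (start, accept=yes) and q_odd
Processing string '010' character by character:
  Position 0: read '0', 1-count=0 -> q_even (no change)
  Position 1: read '1', 1-count=1 -> q_odd
  Position 2: read '0', 1-count=1 -> q_odd (no change)
Final state: q_odd, total 1s = 1 (odd); the DFA requires an even count -> reject

0


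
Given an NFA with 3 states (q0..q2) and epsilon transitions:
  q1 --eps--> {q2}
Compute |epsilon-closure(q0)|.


Starting from q0
Initialize closure = {q0}
q0 has no outgoing epsilon transitions -> nothing to add
Final closure: {q0}
Size = 1

1


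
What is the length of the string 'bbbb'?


String: 'bbbb'
Counting characters:
  'b' appears 4 time(s)
Total length = 0 + 4 = 4

4


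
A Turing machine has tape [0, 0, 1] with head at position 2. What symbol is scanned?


Tape: [0, 0, 1]
Positions: 0 1 2
Values:    0 0 1
Head at position 2
tape[2] = 1

1


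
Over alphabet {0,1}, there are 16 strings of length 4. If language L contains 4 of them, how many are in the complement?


Alphabet: {0,1}
String length: 4
Total strings of length 4 = 2^4 = 16
Strings in L = 4
Complement = total - |L|
= 16 - 4
= 12

12


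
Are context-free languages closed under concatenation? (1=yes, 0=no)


CFL closure properties:
  Closed under: union, concatenation, Kleene star
  NOT closed under: intersection, complement
Operation 'concatenation' is in closed list -> Yes (closed)

1


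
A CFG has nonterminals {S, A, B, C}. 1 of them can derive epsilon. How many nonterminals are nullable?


Nonterminals: {S, A, B, C}
A nonterminal is nullable if it can derive epsilon
Counting nullable nonterminals: 1
Total nullable = 1

1


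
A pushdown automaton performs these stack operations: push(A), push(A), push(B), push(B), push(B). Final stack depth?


Tracing stack operations:
  push(A) -> stack = [A], depth=1
  push(A) -> stack = [A,A], depth=2
  push(B) -> stack = [A,A,B], depth=3
  push(B) -> stack = [A,A,B,B], depth=4
  push(B) -> stack = [A,A,B,B,B], depth=5
Final depth = 5

5


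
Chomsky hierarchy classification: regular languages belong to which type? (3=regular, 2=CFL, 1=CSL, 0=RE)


Chomsky hierarchy levels:
  Type 3: Regular (DFA/NFA/regex)
  Type 2: Context-free (PDA)
  Type 1: Context-sensitive
  Type 0: Recursively enumerable (TM)
'regular' corresponds to Type 3

3


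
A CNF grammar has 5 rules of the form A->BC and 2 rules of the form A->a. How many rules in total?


CNF allows two rule forms:
  A -> BC (binary): 5 rules
  A -> a (terminal): 2 rules
Total = 5 + 2 = 7

7


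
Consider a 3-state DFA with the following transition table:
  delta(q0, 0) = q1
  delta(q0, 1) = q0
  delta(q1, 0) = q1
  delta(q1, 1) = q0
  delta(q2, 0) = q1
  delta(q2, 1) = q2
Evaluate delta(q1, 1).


Looking up transition function:
delta(q1, 1) in the table
Row: q1, Column: 1
Result: q0

q0


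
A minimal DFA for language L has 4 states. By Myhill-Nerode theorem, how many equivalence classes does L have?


Myhill-Nerode theorem:
Number of equivalence classes = number of states in minimal DFA
Minimal DFA states = 4
Therefore equivalence classes = 4

4


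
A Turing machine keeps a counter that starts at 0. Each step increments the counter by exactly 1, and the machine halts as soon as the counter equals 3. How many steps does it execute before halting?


Counter starts at 0. Counting sequence:
  Step 1: counter = 1
  Step 2: counter = 2
  Step 3: counter = 3
Counter reached 3 -> halt
Total steps = 3

3


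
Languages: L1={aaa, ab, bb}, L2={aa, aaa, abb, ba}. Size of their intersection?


L1 = {aaa, ab, bb}
L2 = {aa, aaa, abb, ba}
Checking each string in L1 against L2:
  'aaa': in L2? Yes
  'ab': in L2? No
  'bb': in L2? No
Intersection = {aaa}
|L1 ∩ L2| = 1

1


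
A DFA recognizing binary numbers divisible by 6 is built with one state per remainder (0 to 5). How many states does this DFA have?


Divisibility by 6 is tracked via the remainder mod 6: 0, 1, ..., 5
The construction assigns one state to each remainder
Number of remainders = 6

6


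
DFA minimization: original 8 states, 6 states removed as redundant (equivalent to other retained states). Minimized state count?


Original DFA: 8 states
Redundant states removed: 6
Minimized states = original - removed
= 8 - 6
= 2

2


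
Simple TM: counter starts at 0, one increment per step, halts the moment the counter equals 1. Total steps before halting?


Counter starts at 0. Counting sequence:
  Step 1: counter = 1
Counter reached 1 -> halt
Total steps = 1

1


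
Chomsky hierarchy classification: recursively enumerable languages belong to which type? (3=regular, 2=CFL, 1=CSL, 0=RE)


Chomsky hierarchy levels:
  Type 3: Regular (DFA/NFA/regex)
  Type 2: Context-free (PDA)
  Type 1: Context-sensitive
  Type 0: Recursively enumerable (TM)
'recursively enumerable' corresponds to Type 0

0


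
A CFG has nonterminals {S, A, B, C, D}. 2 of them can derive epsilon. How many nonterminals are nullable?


Nonterminals: {S, A, B, C, D}
A nonterminal is nullable if it can derive epsilon
Counting nullable nonterminals: 2
Total nullable = 2

2


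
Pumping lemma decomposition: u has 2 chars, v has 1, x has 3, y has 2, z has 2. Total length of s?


|s| = |u| + |v| + |x| + |y| + |z|
= 2 + 1 + 3 + 2 + 2
= 3 + 3 + 4
= 6 + 4
= 10

10


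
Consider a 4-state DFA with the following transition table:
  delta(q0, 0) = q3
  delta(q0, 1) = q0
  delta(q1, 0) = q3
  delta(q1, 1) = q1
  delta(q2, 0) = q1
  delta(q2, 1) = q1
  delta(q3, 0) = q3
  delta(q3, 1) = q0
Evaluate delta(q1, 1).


Looking up transition function:
delta(q1, 1) in the table
Row: q1, Column: 1
Result: q1

q1


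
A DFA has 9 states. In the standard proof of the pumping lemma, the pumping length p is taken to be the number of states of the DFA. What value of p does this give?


Pumping lemma for regular languages (standard proof):
Take p = |Q|, the number of DFA states.
Any string of length >= |Q| passes through |Q|+1 states while reading its first |Q| symbols,
so by pigeonhole some state repeats, giving the loop that can be pumped.
Here |Q| = 9
Therefore the proof uses p = 9

9


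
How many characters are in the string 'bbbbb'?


String: 'bbbbb'
Counting characters:
  'b' appears 5 time(s)
Total length = 0 + 5 = 5

5


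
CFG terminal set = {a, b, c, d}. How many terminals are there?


Terminal symbols: a, b, c, d
Counting each: a (#1), b (#2), c (#3), d (#4)
Total = 4

4


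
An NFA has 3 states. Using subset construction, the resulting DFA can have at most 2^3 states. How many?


NFA has 3 states
Subset construction: each DFA state = subset of NFA states
Maximum subsets = 2^3
2^3 = 8

8


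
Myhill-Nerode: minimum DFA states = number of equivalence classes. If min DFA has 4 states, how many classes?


Myhill-Nerode theorem:
Number of equivalence classes = number of states in minimal DFA
Minimal DFA states = 4
Therefore equivalence classes = 4

4


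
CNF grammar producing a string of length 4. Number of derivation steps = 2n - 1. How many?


Chomsky Normal Form derivation:
String length n = 4
Each step either:
  - Splits a nonterminal into two (n-1 such steps)
  - Converts a nonterminal to terminal (n such steps)
Total = (n-1) + n = 2n - 1
= 2(4) - 1
= 8 - 1
= 7

7


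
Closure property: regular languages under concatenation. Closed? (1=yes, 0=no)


Regular languages are closed under:
- Union (DFA product construction)
- Intersection (DFA product construction)
- Complement (swap accept/reject states)
- Concatenation (NFA construction)
- Kleene star (NFA construction)
concatenation is in this list
Therefore: closed

1


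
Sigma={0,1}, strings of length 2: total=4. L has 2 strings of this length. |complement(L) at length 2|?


Alphabet: {0,1}
String length: 2
Total strings of length 2 = 2^2 = 4
Strings in L = 2
Complement = total - |L|
= 4 - 2
= 2

2


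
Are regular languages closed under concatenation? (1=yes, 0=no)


Regular languages are closed under all standard operations:
- Union: Yes (product construction)
- Intersection: Yes (product construction)
- Complement: Yes (swap accept/reject)
- Concatenation: Yes (NFA construction)
Operation: concatenation -> Closed

1


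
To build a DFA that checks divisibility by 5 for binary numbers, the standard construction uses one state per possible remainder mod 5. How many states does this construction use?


Divisibility by 5 is tracked via the remainder mod 5: 0, 1, ..., 4
The construction assigns one state to each remainder
Number of remainders = 5

5


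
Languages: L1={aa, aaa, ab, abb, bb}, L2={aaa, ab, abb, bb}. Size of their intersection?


L1 = {aa, aaa, ab, abb, bb}
L2 = {aaa, ab, abb, bb}
Checking each string in L1 against L2:
  'aa': in L2? No
  'aaa': in L2? Yes
  'ab': in L2? Yes
  'abb': in L2? Yes
  'bb': in L2? Yes
Intersection = {aaa, ab, abb, bb}
|L1 ∩ L2| = 4

4


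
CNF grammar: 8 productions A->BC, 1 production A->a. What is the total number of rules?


CNF allows two rule forms:
  A -> BC (binary): 8 rules
  A -> a (terminal): 1 rule
Total = 8 + 1 = 9

9


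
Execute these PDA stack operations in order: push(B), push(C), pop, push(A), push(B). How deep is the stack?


Tracing stack operations:
  push(B) -> stack = [B], depth=1
  push(C) -> stack = [B,C], depth=2
  pop -> removed C, stack = [B], depth=1
  push(A) -> stack = [B,A], depth=2
  push(B) -> stack = [B,A,B], depth=3
Final depth = 3

3


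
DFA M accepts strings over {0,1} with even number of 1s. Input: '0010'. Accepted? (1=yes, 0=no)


DFA has 2 states: q_even (start, accept=yes) and q_odd
Processing string '0010' character by character:
  Position 0: read '0', 1-count=0 -> q_even (no change)
  Position 1: read '0', 1-count=0 -> q_even (no change)
  Position 2: read '1', 1-count=1 -> q_odd
  Position 3: read '0', 1-count=1 -> q_odd (no change)
Final state: q_odd, total 1s = 1 (odd); the DFA requires an even count -> reject

0


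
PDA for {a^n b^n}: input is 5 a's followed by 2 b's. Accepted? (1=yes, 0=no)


Language requires equal numbers of a's and b's
PDA pushes for each 'a', pops for each 'b'
Number of a's = 5
Number of b's = 2
5 != 2 -> Reject

0


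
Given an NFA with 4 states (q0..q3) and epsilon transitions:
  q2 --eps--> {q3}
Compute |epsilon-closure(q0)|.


Starting from q0
Initialize closure = {q0}
q0 has no outgoing epsilon transitions -> nothing to add
Final closure: {q0}
Size = 1

1


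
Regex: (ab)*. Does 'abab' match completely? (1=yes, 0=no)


Pattern: (ab)*
String: 'abab'
Pattern requires: zero or more repetitions of 'ab'
Pairs: ['ab', 'ab']
All pairs are 'ab'? Yes
Result: 1

1


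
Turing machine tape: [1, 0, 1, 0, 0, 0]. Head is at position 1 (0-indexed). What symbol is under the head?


Tape: [1, 0, 1, 0, 0, 0]
Positions: 0 1 2 3 4 5
Values:    1 0 1 0 0 0
Head at position 1
tape[1] = 0

0


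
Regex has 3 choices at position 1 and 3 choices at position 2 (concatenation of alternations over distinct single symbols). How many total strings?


First group: 3 alternatives
Second group: 3 alternatives
Concatenation: each choice from group 1 pairs with each from group 2
Total = 3 x 3 = 9

9


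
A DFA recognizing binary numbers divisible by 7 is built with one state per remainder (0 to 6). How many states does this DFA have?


Divisibility by 7 is tracked via the remainder mod 7: 0, 1, ..., 6
The construction assigns one state to each remainder
Number of remainders = 7

7


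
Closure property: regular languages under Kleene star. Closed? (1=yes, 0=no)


Regular languages are closed under:
- Union (DFA product construction)
- Intersection (DFA product construction)
- Complement (swap accept/reject states)
- Concatenation (NFA construction)
- Kleene star (NFA construction)
Kleene star is in this list
Therefore: closed

1


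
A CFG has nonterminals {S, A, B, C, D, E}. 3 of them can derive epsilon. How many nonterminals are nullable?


Nonterminals: {S, A, B, C, D, E}
A nonterminal is nullable if it can derive epsilon
Counting nullable nonterminals: 3
Total nullable = 3

3


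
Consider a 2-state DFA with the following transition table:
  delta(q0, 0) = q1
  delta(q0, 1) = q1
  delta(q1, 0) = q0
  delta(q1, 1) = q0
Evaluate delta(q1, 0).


Looking up transition function:
delta(q1, 0) in the table
Row: q1, Column: 0
Result: q0

q0


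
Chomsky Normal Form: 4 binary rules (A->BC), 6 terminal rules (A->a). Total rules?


CNF allows two rule forms:
  A -> BC (binary): 4 rules
  A -> a (terminal): 6 rules
Total = 4 + 6 = 10

10


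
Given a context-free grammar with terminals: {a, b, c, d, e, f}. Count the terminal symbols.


Terminal symbols: a, b, c, d, e, f
Counting each: a (#1), b (#2), c (#3), d (#4), e (#5), f (#6)
Total = 6

6


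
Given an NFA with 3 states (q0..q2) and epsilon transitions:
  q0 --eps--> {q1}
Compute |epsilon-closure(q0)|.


Starting from q0
Initialize closure = {q0}
Follow epsilon from q0 -> add q1
Final closure: {q0, q1}
Size = 2

2


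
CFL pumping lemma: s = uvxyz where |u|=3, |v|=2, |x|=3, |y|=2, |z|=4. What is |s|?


|s| = |u| + |v| + |x| + |y| + |z|
= 3 + 2 + 3 + 2 + 4
= 5 + 3 + 6
= 8 + 6
= 14

14


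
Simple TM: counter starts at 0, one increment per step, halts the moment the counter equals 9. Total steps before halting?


Counter starts at 0. Counting sequence:
  Step 1: counter = 1
  Step 2: counter = 2
  Step 3: counter = 3
  Step 4: counter = 4
  Step 5: counter = 5
  Step 6: counter = 6
  ...
  Step 9: counter = 9
Counter reached 9 -> halt
Total steps = 9

9


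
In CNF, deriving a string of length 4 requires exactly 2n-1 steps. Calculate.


Chomsky Normal Form derivation:
String length n = 4
Each step either:
  - Splits a nonterminal into two (n-1 such steps)
  - Converts a nonterminal to terminal (n such steps)
Total = (n-1) + n = 2n - 1
= 2(4) - 1
= 8 - 1
= 7

7


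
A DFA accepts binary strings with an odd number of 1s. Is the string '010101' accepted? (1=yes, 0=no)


DFA has 2 states: q_even (start, accept=no) and q_odd
Processing string '010101' character by character:
  Position 0: read '0', 1-count=0 -> q_even (no change)
  Position 1: read '1', 1-count=1 -> q_odd
  Position 2: read '0', 1-count=1 -> q_odd (no change)
  Position 3: read '1', 1-count=2 -> q_even
  Position 4: read '0', 1-count=2 -> q_even (no change)
  Position 5: read '1', 1-count=3 -> q_odd
Final state: q_odd, total 1s = 3 (odd); the DFA requires an odd count -> accept

1


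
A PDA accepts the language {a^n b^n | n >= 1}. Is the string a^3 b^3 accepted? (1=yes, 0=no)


Language requires equal numbers of a's and b's
PDA pushes for each 'a', pops for each 'b'
Number of a's = 3
Number of b's = 3
3 == 3 -> Accept

1


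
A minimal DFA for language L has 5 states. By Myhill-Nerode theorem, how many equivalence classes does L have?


Myhill-Nerode theorem:
Number of equivalence classes = number of states in minimal DFA
Minimal DFA states = 5
Therefore equivalence classes = 5

5


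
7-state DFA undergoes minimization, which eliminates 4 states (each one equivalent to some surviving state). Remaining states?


Original DFA: 7 states
Redundant states removed: 4
Minimized states = original - removed
= 7 - 4
= 3

3


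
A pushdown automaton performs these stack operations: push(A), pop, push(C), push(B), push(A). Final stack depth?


Tracing stack operations:
  push(A) -> stack = [A], depth=1
  pop -> removed A, stack = [], depth=0
  push(C) -> stack = [C], depth=1
  push(B) -> stack = [C,B], depth=2
  push(A) -> stack = [C,B,A], depth=3
Final depth = 3

3


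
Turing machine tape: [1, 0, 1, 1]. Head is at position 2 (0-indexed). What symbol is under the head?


Tape: [1, 0, 1, 1]
Positions: 0 1 2 3
Values:    1 0 1 1
Head at position 2
tape[2] = 1

1


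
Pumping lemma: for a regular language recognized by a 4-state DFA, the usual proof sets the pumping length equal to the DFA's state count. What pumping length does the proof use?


Pumping lemma for regular languages (standard proof):
Take p = |Q|, the number of DFA states.
Any string of length >= |Q| passes through |Q|+1 states while reading its first |Q| symbols,
so by pigeonhole some state repeats, giving the loop that can be pumped.
Here |Q| = 4
Therefore the proof uses p = 4

4


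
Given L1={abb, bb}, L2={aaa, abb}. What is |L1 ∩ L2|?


L1 = {abb, bb}
L2 = {aaa, abb}
Checking each string in L1 against L2:
  'abb': in L2? Yes
  'bb': in L2? No
Intersection = {abb}
|L1 ∩ L2| = 1

1


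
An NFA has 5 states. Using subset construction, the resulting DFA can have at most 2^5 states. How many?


NFA has 5 states
Subset construction: each DFA state = subset of NFA states
Maximum subsets = 2^5
2^5 = 32

32


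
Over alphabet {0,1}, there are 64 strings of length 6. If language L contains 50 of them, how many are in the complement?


Alphabet: {0,1}
String length: 6
Total strings of length 6 = 2^6 = 64
Strings in L = 50
Complement = total - |L|
= 64 - 50
= 14

14


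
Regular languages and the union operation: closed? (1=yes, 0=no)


Regular languages are closed under all standard operations:
- Union: Yes (product construction)
- Intersection: Yes (product construction)
- Complement: Yes (swap accept/reject)
- Concatenation: Yes (NFA construction)
Operation: union -> Closed

1


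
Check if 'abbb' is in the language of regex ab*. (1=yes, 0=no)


Pattern: ab*
String: 'abbb'
Pattern requires: exactly one 'a' followed by zero or more 'b's
First char is 'a' -> OK
Rest 'bbb': all b's? Yes
Result: 1

1


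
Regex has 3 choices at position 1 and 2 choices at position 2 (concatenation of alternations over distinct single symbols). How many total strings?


First group: 3 alternatives
Second group: 2 alternatives
Concatenation: each choice from group 1 pairs with each from group 2
Total = 3 x 2 = 6

6


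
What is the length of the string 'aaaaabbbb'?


String: 'aaaaabbbb'
Counting characters:
  'a' appears 5 time(s)
  'b' appears 4 time(s)
Total length = 5 + 4 = 9

9


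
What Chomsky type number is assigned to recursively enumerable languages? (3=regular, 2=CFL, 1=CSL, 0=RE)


Chomsky hierarchy levels:
  Type 3: Regular (DFA/NFA/regex)
  Type 2: Context-free (PDA)
  Type 1: Context-sensitive
  Type 0: Recursively enumerable (TM)
'recursively enumerable' corresponds to Type 0

0


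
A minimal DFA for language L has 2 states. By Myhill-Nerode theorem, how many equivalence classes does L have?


Myhill-Nerode theorem:
Number of equivalence classes = number of states in minimal DFA
Minimal DFA states = 2
Therefore equivalence classes = 2

2


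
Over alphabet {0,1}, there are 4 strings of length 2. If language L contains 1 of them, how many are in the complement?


Alphabet: {0,1}
String length: 2
Total strings of length 2 = 2^2 = 4
Strings in L = 1
Complement = total - |L|
= 4 - 1
= 3

3


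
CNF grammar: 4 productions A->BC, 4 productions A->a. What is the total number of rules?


CNF allows two rule forms:
  A -> BC (binary): 4 rules
  A -> a (terminal): 4 rules
Total = 4 + 4 = 8

8


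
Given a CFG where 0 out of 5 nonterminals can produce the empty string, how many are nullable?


Nonterminals: {S, A, B, C, D}
A nonterminal is nullable if it can derive epsilon
Counting nullable nonterminals: 0
Total nullable = 0

0


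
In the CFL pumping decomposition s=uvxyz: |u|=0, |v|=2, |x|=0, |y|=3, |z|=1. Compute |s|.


|s| = |u| + |v| + |x| + |y| + |z|
= 0 + 2 + 0 + 3 + 1
= 2 + 0 + 4
= 2 + 4
= 6

6


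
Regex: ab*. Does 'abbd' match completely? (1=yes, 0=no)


Pattern: ab*
String: 'abbd'
Pattern requires: exactly one 'a' followed by zero or more 'b's
First char is 'a' -> OK
Rest 'bbd': all b's? No
Result: 0

0


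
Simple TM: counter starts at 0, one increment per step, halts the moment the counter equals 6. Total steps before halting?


Counter starts at 0. Counting sequence:
  Step 1: counter = 1
  Step 2: counter = 2
  Step 3: counter = 3
  Step 4: counter = 4
  Step 5: counter = 5
  Step 6: counter = 6
Counter reached 6 -> halt
Total steps = 6

6


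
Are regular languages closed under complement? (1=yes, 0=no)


Regular languages are closed under:
- Union (DFA product construction)
- Intersection (DFA product construction)
- Complement (swap accept/reject states)
- Concatenation (NFA construction)
- Kleene star (NFA construction)
complement is in this list
Therefore: closed

1


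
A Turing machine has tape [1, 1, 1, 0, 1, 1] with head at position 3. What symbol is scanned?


Tape: [1, 1, 1, 0, 1, 1]
Positions: 0 1 2 3 4 5
Values:    1 1 1 0 1 1
Head at position 3
tape[3] = 0

0


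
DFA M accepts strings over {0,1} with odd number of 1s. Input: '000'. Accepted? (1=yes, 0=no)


DFA has 2 states: q_even (start, accept=no) and q_odd
Processing string '000' character by character:
  Position 0: read '0', 1-count=0 -> q_even (no change)
  Position 1: read '0', 1-count=0 -> q_even (no change)
  Position 2: read '0', 1-count=0 -> q_even (no change)
Final state: q_even, total 1s = 0 (even); the DFA requires an odd count -> reject

0


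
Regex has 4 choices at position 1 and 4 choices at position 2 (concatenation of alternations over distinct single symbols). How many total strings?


First group: 4 alternatives
Second group: 4 alternatives
Concatenation: each choice from group 1 pairs with each from group 2
Total = 4 x 4 = 16

16


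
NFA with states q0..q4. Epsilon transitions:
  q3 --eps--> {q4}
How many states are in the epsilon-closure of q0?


Starting from q0
Initialize closure = {q0}
q0 has no outgoing epsilon transitions -> nothing to add
Final closure: {q0}
Size = 1

1


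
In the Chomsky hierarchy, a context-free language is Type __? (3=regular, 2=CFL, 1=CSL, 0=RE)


Chomsky hierarchy levels:
  Type 3: Regular (DFA/NFA/regex)
  Type 2: Context-free (PDA)
  Type 1: Context-sensitive
  Type 0: Recursively enumerable (TM)
'context-free' corresponds to Type 2

2


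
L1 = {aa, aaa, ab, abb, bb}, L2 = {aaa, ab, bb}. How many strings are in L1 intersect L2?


L1 = {aa, aaa, ab, abb, bb}
L2 = {aaa, ab, bb}
Checking each string in L1 against L2:
  'aa': in L2? No
  'aaa': in L2? Yes
  'ab': in L2? Yes
  'abb': in L2? No
  'bb': in L2? Yes
Intersection = {aaa, ab, bb}
|L1 ∩ L2| = 3

3


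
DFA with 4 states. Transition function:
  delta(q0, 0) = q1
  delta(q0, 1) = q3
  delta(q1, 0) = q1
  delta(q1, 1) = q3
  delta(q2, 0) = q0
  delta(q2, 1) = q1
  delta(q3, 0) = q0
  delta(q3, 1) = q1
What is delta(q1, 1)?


Looking up transition function:
delta(q1, 1) in the table
Row: q1, Column: 1
Result: q3

q3


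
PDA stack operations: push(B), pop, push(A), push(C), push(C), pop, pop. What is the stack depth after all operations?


Tracing stack operations:
  push(B) -> stack = [B], depth=1
  pop -> removed B, stack = [], depth=0
  push(A) -> stack = [A], depth=1
  push(C) -> stack = [A,C], depth=2
  push(C) -> stack = [A,C,C], depth=3
  pop -> removed C, stack = [A,C], depth=2
  pop -> removed C, stack = [A], depth=1
Final depth = 1

1


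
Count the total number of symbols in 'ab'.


String: 'ab'
Counting characters:
  'a' appears 1 time(s)
  'b' appears 1 time(s)
Total length = 1 + 1 = 2

2


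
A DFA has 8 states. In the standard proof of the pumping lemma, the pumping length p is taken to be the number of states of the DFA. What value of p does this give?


Pumping lemma for regular languages (standard proof):
Take p = |Q|, the number of DFA states.
Any string of length >= |Q| passes through |Q|+1 states while reading its first |Q| symbols,
so by pigeonhole some state repeats, giving the loop that can be pumped.
Here |Q| = 8
Therefore the proof uses p = 8

8


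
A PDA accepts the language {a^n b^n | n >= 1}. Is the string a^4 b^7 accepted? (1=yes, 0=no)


Language requires equal numbers of a's and b's
PDA pushes for each 'a', pops for each 'b'
Number of a's = 4
Number of b's = 7
4 != 7 -> Reject

0


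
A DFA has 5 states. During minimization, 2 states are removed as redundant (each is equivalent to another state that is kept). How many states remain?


Original DFA: 5 states
Redundant states removed: 2
Minimized states = original - removed
= 5 - 2
= 3

3


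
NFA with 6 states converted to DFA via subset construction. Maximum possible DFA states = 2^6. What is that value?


NFA has 6 states
Subset construction: each DFA state = subset of NFA states
Maximum subsets = 2^6
2^6 = 64

64


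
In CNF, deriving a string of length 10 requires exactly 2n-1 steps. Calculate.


Chomsky Normal Form derivation:
String length n = 10
Each step either:
  - Splits a nonterminal into two (n-1 such steps)
  - Converts a nonterminal to terminal (n such steps)
Total = (n-1) + n = 2n - 1
= 2(10) - 1
= 20 - 1
= 19

19


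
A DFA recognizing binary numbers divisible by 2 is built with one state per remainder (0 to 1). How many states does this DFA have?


Divisibility by 2 is tracked via the remainder mod 2: 0, 1, ..., 1
The construction assigns one state to each remainder
Number of remainders = 2

2


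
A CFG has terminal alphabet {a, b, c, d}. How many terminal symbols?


Terminal symbols: a, b, c, d
Counting each: a (#1), b (#2), c (#3), d (#4)
Total = 4

4


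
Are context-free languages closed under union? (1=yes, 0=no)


CFL closure properties:
  Closed under: union, concatenation, Kleene star
  NOT closed under: intersection, complement
Operation 'union' is in closed list -> Yes (closed)

1


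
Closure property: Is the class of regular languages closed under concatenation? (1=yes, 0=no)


Regular languages are closed under all standard operations:
- Union: Yes (product construction)
- Intersection: Yes (product construction)
- Complement: Yes (swap accept/reject)
- Concatenation: Yes (NFA construction)
Operation: concatenation -> Closed

1


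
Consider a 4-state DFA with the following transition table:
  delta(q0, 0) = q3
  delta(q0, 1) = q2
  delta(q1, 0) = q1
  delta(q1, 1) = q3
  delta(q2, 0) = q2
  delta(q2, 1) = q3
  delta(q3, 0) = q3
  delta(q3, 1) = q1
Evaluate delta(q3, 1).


Looking up transition function:
delta(q3, 1) in the table
Row: q3, Column: 1
Result: q1

q1


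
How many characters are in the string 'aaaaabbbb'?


String: 'aaaaabbbb'
Counting characters:
  'a' appears 5 time(s)
  'b' appears 4 time(s)
Total length = 5 + 4 = 9

9


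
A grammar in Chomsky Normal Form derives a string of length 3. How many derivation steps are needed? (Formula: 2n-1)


Chomsky Normal Form derivation:
String length n = 3
Each step either:
  - Splits a nonterminal into two (n-1 such steps)
  - Converts a nonterminal to terminal (n such steps)
Total = (n-1) + n = 2n - 1
= 2(3) - 1
= 6 - 1
= 5

5


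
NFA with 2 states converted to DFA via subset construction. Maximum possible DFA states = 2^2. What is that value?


NFA has 2 states
Subset construction: each DFA state = subset of NFA states
Maximum subsets = 2^2
2^2 = 4

4


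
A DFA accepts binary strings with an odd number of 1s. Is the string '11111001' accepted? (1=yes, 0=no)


DFA has 2 states: q_even (start, accept=no) and q_odd
Processing string '11111001' character by character:
  Position 0: read '1', 1-count=1 -> q_odd
  Position 1: read '1', 1-count=2 -> q_even
  Position 2: read '1', 1-count=3 -> q_odd
  Position 3: read '1', 1-count=4 -> q_even
  Position 4: read '1', 1-count=5 -> q_odd
  Position 5: read '0', 1-count=5 -> q_odd (no change)
  Position 6: read '0', 1-count=5 -> q_odd (no change)
  Position 7: read '1', 1-count=6 -> q_even
Final state: q_even, total 1s = 6 (even); the DFA requires an odd count -> reject

0


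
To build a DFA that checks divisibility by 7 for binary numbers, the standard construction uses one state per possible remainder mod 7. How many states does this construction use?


Divisibility by 7 is tracked via the remainder mod 7: 0, 1, ..., 6
The construction assigns one state to each remainder
Number of remainders = 7

7


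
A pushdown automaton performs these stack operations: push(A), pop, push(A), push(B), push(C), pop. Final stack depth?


Tracing stack operations:
  push(A) -> stack = [A], depth=1
  pop -> removed A, stack = [], depth=0
  push(A) -> stack = [A], depth=1
  push(B) -> stack = [A,B], depth=2
  push(C) -> stack = [A,B,C], depth=3
  pop -> removed C, stack = [A,B], depth=2
Final depth = 2

2


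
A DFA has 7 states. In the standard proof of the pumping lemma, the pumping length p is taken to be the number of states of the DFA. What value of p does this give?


Pumping lemma for regular languages (standard proof):
Take p = |Q|, the number of DFA states.
Any string of length >= |Q| passes through |Q|+1 states while reading its first |Q| symbols,
so by pigeonhole some state repeats, giving the loop that can be pumped.
Here |Q| = 7
Therefore the proof uses p = 7

7


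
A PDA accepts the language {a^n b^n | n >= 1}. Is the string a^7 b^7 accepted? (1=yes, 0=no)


Language requires equal numbers of a's and b's
PDA pushes for each 'a', pops for each 'b'
Number of a's = 7
Number of b's = 7
7 == 7 -> Accept

1


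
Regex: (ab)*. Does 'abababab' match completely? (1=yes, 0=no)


Pattern: (ab)*
String: 'abababab'
Pattern requires: zero or more repetitions of 'ab'
Pairs: ['ab', 'ab', 'ab', 'ab']
All pairs are 'ab'? Yes
Result: 1

1


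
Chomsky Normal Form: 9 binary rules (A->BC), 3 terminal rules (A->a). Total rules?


CNF allows two rule forms:
  A -> BC (binary): 9 rules
  A -> a (terminal): 3 rules
Total = 9 + 3 = 12

12


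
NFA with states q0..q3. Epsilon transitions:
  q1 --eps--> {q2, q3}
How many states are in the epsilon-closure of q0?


Starting from q0
Initialize closure = {q0}
q0 has no outgoing epsilon transitions -> nothing to add
Final closure: {q0}
Size = 1

1


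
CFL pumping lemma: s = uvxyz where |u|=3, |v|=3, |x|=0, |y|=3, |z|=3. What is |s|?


|s| = |u| + |v| + |x| + |y| + |z|
= 3 + 3 + 0 + 3 + 3
= 6 + 0 + 6
= 6 + 6
= 12

12


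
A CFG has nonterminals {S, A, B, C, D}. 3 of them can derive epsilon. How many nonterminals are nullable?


Nonterminals: {S, A, B, C, D}
A nonterminal is nullable if it can derive epsilon
Counting nullable nonterminals: 3
Total nullable = 3

3
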